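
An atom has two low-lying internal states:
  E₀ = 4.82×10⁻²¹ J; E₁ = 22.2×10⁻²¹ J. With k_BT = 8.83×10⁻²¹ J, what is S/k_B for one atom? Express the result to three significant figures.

Eᵢ/kT = 0.54587, 2.5142.
Z = Σ e^(−Eᵢ/kT) = e^(−0.54587) + e^(−2.5142) = 0.57934 + 0.080928 = 0.66027.
⟨E⟩ = Σ EᵢPᵢ = 6.9502 ×10⁻²¹ J.
S/k_B = ln Z + ⟨E⟩/kT = ln(0.66027) + 6.9502/8.83 = -0.41511 + 0.78711 = 0.372.

0.372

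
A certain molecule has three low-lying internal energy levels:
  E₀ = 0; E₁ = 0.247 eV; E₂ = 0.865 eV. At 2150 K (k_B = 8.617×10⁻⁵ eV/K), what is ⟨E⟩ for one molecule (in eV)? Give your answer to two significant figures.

0.058 eV

k_BT = 8.617×10⁻⁵ × 2150 K = 0.1853 eV.
Eᵢ/kT = 0, 1.333, 4.668.
Z = Σ e^(−Eᵢ/kT) = e^(−0) + e^(−1.333) + e^(−4.668) = 1.000 + 0.2637 + 0.009391 = 1.273.
⟨E⟩ = Σ Eᵢ e^(−Eᵢ/kT) / Z = (0·1.000 + 0.247·0.2637 + 0.865·0.009391) / 1.273 = 0.058 eV.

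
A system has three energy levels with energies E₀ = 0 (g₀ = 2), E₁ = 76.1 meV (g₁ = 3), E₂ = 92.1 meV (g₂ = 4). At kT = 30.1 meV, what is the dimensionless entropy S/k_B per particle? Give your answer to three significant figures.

1.37

Eᵢ/kT = 0, 2.5282, 3.0598.
Z = Σ gᵢe^(−Eᵢ/kT) = 2·e^(−0) + 3·e^(−2.5282) + 4·e^(−3.0598) = 2.0000 + 0.23941 + 0.18759 = 2.4270.
⟨E⟩ = Σ EᵢPᵢ = 14.626 meV.
S/k_B = ln Z + ⟨E⟩/kT = ln(2.4270) + 14.626/30.1 = 0.88666 + 0.48591 = 1.37.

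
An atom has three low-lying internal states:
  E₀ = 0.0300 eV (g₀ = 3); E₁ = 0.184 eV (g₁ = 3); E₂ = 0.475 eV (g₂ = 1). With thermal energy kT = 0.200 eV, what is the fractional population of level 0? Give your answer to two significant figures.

0.67

Eᵢ/kT = 0.1500, 0.9200, 2.375.
Z = Σ gᵢe^(−Eᵢ/kT) = 3·e^(−0.1500) + 3·e^(−0.9200) + 1·e^(−2.375) = 2.582 + 1.196 + 0.09301 = 3.871.
P₀ = g₀ e^(−E₀/kT) / Z = 2.582/3.871 = 0.67.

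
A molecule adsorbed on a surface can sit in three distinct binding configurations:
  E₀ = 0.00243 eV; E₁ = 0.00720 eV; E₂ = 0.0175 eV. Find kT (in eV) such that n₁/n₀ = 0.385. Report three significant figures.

0.00500 eV

n₁/n₀ = exp[−(E₁−E₀)/kT] = 0.385.
⇒ (E₁−E₀)/kT = ln(1/0.385) = ln(2.5974) = 0.95451.
kT = 0.00477 eV / 0.95451 = 0.00500 eV.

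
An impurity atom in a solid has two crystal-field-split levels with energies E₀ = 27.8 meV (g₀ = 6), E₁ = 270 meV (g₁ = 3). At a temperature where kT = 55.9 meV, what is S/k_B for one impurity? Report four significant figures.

1.827

Eᵢ/kT = 0.497317, 4.83005.
Z = Σ gᵢe^(−Eᵢ/kT) = 6·e^(−0.497317) + 3·e^(−4.83005) = 3.64896 + 0.0239584 = 3.67292.
⟨E⟩ = Σ EᵢPᵢ = 29.3799 meV.
S/k_B = ln Z + ⟨E⟩/kT = ln(3.67292) + 29.3799/55.9 = 1.30099 + 0.525580 = 1.827.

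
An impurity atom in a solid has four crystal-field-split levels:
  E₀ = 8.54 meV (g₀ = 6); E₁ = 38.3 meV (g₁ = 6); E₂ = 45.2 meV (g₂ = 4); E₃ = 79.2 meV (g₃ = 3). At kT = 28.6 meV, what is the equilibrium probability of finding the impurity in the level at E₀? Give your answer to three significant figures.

0.633

Eᵢ/kT = 0.29860, 1.3392, 1.5804, 2.7692.
Z = Σ gᵢe^(−Eᵢ/kT) = 6·e^(−0.29860) + 6·e^(−1.3392) + 4·e^(−1.5804) + 3·e^(−2.7692) = 4.4511 + 1.5723 + 0.82357 + 0.18814 = 7.0351.
P₀ = g₀ e^(−E₀/kT) / Z = 4.4511/7.0351 = 0.633.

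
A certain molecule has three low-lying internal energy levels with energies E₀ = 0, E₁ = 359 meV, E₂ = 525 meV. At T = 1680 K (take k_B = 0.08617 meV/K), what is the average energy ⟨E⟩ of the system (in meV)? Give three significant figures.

k_BT = 0.08617 × 1680 K = 144.77 meV.
Eᵢ/kT = 0, 2.4798, 3.6264.
Z = Σ e^(−Eᵢ/kT) = e^(−0) + e^(−2.4798) + e^(−3.6264) = 1.0000 + 0.083760 + 0.026612 = 1.1104.
⟨E⟩ = Σ Eᵢ e^(−Eᵢ/kT) / Z = (0·1.0000 + 359·0.083760 + 525·0.026612) / 1.1104 = 39.7 meV.

39.7 meV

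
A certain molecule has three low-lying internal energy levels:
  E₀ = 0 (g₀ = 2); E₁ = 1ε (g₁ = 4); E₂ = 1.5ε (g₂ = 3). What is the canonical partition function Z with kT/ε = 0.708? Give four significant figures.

Eᵢ/kT = 0, 1.41243, 2.11864.
Z = Σ gᵢe^(−Eᵢ/kT) = 2·e^(−0) + 4·e^(−1.41243) + 3·e^(−2.11864) = 2.00000 + 0.974203 + 0.360585 = 3.33479.

Z = 3.335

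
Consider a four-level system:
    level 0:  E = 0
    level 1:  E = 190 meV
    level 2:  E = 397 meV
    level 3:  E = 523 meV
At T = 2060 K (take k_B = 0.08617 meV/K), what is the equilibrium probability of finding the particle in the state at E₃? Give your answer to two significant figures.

k_BT = 0.08617 × 2060 K = 177.5 meV.
Eᵢ/kT = 0, 1.070, 2.237, 2.946.
Z = Σ e^(−Eᵢ/kT) = e^(−0) + e^(−1.070) + e^(−2.237) + e^(−2.946) = 1.000 + 0.3430 + 0.1068 + 0.05255 = 1.502.
P₃ = e^(−E₃/kT) / Z = 0.05255/1.502 = 0.035.

0.035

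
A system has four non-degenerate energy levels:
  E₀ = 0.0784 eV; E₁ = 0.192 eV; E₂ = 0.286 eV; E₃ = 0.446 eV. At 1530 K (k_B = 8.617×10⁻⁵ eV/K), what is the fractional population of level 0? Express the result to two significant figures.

k_BT = 8.617×10⁻⁵ × 1530 K = 0.1318 eV.
Eᵢ/kT = 0.5948, 1.457, 2.170, 3.384.
Z = Σ e^(−Eᵢ/kT) = e^(−0.5948) + e^(−1.457) + e^(−2.170) + e^(−3.384) = 0.5517 + 0.2329 + 0.1142 + 0.03391 = 0.9327.
P₀ = e^(−E₀/kT) / Z = 0.5517/0.9327 = 0.59.

0.59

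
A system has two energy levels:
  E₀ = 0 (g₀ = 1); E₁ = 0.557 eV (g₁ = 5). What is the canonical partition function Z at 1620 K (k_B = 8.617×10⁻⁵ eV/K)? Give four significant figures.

k_BT = 8.617×10⁻⁵ × 1620 K = 0.139595 eV.
Eᵢ/kT = 0, 3.99011.
Z = Σ gᵢe^(−Eᵢ/kT) = 1·e^(−0) + 5·e^(−3.99011) = 1.00000 + 0.0924884 = 1.09249.

Z = 1.092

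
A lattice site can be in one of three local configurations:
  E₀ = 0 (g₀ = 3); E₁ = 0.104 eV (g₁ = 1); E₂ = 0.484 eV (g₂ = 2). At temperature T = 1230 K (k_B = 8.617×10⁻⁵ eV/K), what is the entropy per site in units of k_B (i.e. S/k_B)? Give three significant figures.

1.36

k_BT = 8.617×10⁻⁵ × 1230 K = 0.10599 eV.
Eᵢ/kT = 0, 0.98122, 4.5665.
Z = Σ gᵢe^(−Eᵢ/kT) = 3·e^(−0) + 1·e^(−0.98122) + 2·e^(−4.5665) = 3.0000 + 0.37485 + 0.020789 = 3.3956.
⟨E⟩ = Σ EᵢPᵢ = 0.014444 eV.
S/k_B = ln Z + ⟨E⟩/kT = ln(3.3956) + 0.014444/0.10599 = 1.2225 + 0.13628 = 1.36.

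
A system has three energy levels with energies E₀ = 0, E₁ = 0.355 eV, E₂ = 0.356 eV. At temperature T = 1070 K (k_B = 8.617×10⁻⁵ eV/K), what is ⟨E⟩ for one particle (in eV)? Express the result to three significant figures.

k_BT = 8.617×10⁻⁵ × 1070 K = 0.092202 eV.
Eᵢ/kT = 0, 3.8502, 3.8611.
Z = Σ e^(−Eᵢ/kT) = e^(−0) + e^(−3.8502) + e^(−3.8611) = 1.0000 + 0.021275 + 0.021045 = 1.0423.
⟨E⟩ = Σ Eᵢ e^(−Eᵢ/kT) / Z = (0·1.0000 + 0.355·0.021275 + 0.356·0.021045) / 1.0423 = 0.0144 eV.

0.0144 eV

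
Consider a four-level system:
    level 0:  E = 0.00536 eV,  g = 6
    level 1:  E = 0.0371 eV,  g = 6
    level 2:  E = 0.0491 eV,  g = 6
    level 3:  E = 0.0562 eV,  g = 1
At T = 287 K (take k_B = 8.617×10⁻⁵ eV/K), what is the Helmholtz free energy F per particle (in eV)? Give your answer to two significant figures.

-0.048 eV

k_BT = 8.617×10⁻⁵ × 287 K = 0.02473 eV.
Eᵢ/kT = 0.2167, 1.500, 1.985, 2.273.
Z = Σ gᵢe^(−Eᵢ/kT) = 6·e^(−0.2167) + 6·e^(−1.500) + 6·e^(−1.985) + 1·e^(−2.273) = 4.831 + 1.339 + 0.8243 + 0.1030 = 7.097.
F = −kT ln Z = −0.02473 × ln(7.097) = −0.02473 × 1.960 = -0.048 eV.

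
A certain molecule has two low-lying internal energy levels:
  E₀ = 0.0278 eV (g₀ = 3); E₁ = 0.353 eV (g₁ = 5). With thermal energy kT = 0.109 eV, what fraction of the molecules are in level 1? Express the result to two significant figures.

0.078

Eᵢ/kT = 0.2550, 3.239.
Z = Σ gᵢe^(−Eᵢ/kT) = 3·e^(−0.2550) + 5·e^(−3.239) = 2.325 + 0.1960 = 2.521.
P₁ = g₁ e^(−E₁/kT) / Z = 0.1960/2.521 = 0.078.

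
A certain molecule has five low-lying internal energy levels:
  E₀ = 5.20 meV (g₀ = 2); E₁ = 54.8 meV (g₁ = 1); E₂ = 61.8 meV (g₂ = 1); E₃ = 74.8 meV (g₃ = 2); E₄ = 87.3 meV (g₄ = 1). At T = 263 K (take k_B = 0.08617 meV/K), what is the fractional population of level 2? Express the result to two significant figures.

k_BT = 0.08617 × 263 K = 22.66 meV.
Eᵢ/kT = 0.2295, 2.418, 2.727, 3.301, 3.853.
Z = Σ gᵢe^(−Eᵢ/kT) = 2·e^(−0.2295) + 1·e^(−2.418) + 1·e^(−2.727) + 2·e^(−3.301) + 1·e^(−3.853) = 1.590 + 0.08910 + 0.06542 + 0.07369 + 0.02122 = 1.839.
P₂ = g₂ e^(−E₂/kT) / Z = 0.06542/1.839 = 0.036.

0.036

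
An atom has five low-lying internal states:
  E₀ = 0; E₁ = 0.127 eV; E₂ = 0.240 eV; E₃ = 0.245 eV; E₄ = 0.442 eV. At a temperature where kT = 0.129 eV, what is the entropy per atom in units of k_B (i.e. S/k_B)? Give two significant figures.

1.2

Eᵢ/kT = 0, 0.9845, 1.860, 1.899, 3.426.
Z = Σ e^(−Eᵢ/kT) = e^(−0) + e^(−0.9845) + e^(−1.860) + e^(−1.899) + e^(−3.426) = 1.000 + 0.3736 + 0.1557 + 0.1497 + 0.03252 = 1.712.
⟨E⟩ = Σ EᵢPᵢ = 0.07936 eV.
S/k_B = ln Z + ⟨E⟩/kT = ln(1.712) + 0.07936/0.129 = 0.5377 + 0.6152 = 1.2.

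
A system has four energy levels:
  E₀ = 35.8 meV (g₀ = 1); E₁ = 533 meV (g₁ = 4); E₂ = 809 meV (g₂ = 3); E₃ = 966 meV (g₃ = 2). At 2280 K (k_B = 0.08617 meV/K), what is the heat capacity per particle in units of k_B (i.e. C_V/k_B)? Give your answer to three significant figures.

k_BT = 0.08617 × 2280 K = 196.47 meV.
Eᵢ/kT = 0.18222, 2.7129, 4.1177, 4.9168.
Z = Σ gᵢe^(−Eᵢ/kT) = 1·e^(−0.18222) + 4·e^(−2.7129) + 3·e^(−4.1177) + 2·e^(−4.9168) = 0.83342 + 0.26538 + 0.048846 + 0.014645 = 1.1623.
⟨E⟩ = 193.54 meV, ⟨E²⟩ = 105050 meV².
C_V/k_B = (⟨E²⟩ − ⟨E⟩²)/(kT)² = (105050 − 37458)/38600 = 1.75.

1.75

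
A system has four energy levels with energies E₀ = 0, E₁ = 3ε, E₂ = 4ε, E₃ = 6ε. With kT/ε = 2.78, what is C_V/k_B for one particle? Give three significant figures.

0.522

Eᵢ/kT = 0, 1.0791, 1.4388, 2.1583.
Z = Σ e^(−Eᵢ/kT) = e^(−0) + e^(−1.0791) + e^(−1.4388) + e^(−2.1583) = 1.0000 + 0.33990 + 0.23721 + 0.11552 = 1.6926.
⟨E⟩ = 1.5725 ε, ⟨E²⟩ = 6.5067 ε².
C_V/k_B = (⟨E²⟩ − ⟨E⟩²)/(kT)² = (6.5067 − 2.4728)/7.7284 = 0.522.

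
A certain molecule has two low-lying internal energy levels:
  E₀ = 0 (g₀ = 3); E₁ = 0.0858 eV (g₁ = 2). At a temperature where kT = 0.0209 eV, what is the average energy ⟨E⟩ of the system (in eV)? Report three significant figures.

0.000933 eV

Eᵢ/kT = 0, 4.1053.
Z = Σ gᵢe^(−Eᵢ/kT) = 3·e^(−0) + 2·e^(−4.1053) = 3.0000 + 0.032970 = 3.0330.
⟨E⟩ = Σ Eᵢ gᵢe^(−Eᵢ/kT) / Z = (0·3.0000 + 0.0858·0.032970) / 3.0330 = 0.000933 eV.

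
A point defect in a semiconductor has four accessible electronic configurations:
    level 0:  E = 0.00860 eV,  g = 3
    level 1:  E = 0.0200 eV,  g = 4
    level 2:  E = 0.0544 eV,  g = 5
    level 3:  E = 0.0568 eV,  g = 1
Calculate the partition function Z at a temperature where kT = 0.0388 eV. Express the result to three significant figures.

Z = 6.25

Eᵢ/kT = 0.22165, 0.51546, 1.4021, 1.4639.
Z = Σ gᵢe^(−Eᵢ/kT) = 3·e^(−0.22165) + 4·e^(−0.51546) + 5·e^(−1.4021) + 1·e^(−1.4639) = 2.4036 + 2.3889 + 1.2304 + 0.23133 = 6.2542.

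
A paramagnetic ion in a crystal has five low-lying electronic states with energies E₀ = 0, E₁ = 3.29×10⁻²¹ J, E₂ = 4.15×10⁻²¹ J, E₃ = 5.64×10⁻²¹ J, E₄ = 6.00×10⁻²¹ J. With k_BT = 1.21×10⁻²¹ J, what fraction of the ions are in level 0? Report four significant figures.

0.8970

Eᵢ/kT = 0, 2.71901, 3.42975, 4.66116, 4.95868.
Z = Σ e^(−Eᵢ/kT) = e^(−0) + e^(−2.71901) + e^(−3.42975) + e^(−4.66116) + e^(−4.95868) = 1.00000 + 0.0659400 + 0.0323950 + 0.00945549 + 0.00702219 = 1.11481.
P₀ = e^(−E₀/kT) / Z = 1.00000/1.11481 = 0.8970.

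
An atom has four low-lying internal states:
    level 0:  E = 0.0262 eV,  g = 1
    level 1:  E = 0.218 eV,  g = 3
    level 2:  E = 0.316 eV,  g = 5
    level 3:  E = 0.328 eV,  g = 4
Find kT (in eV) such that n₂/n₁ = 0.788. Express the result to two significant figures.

0.13 eV

n₂/n₁ = (g₂/g₁) exp[−(E₂−E₁)/kT] = 0.788.
⇒ (E₂−E₁)/kT = ln((5/3)/0.788) = ln(2.115) = 0.7491.
kT = 0.098 eV / 0.7491 = 0.13 eV.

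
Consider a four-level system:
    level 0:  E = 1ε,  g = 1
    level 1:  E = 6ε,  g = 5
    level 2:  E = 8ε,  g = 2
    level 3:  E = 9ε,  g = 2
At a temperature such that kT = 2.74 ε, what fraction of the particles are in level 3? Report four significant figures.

0.05214

Eᵢ/kT = 0.364964, 2.18978, 2.91971, 3.28467.
Z = Σ gᵢe^(−Eᵢ/kT) = 1·e^(−0.364964) + 5·e^(−2.18978) + 2·e^(−2.91971) + 2·e^(−3.28467) = 0.694222 + 0.559707 + 0.107899 + 0.0749059 = 1.43673.
P₃ = g₃ e^(−E₃/kT) / Z = 0.0749059/1.43673 = 0.05214.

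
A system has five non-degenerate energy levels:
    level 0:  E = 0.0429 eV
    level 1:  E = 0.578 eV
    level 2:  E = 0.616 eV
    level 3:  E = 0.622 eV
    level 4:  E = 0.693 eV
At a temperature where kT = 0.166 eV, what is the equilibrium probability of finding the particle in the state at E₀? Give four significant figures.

0.8913

Eᵢ/kT = 0.258434, 3.48193, 3.71084, 3.74699, 4.17470.
Z = Σ e^(−Eᵢ/kT) = e^(−0.258434) + e^(−3.48193) + e^(−3.71084) + e^(−3.74699) + e^(−4.17470) = 0.772260 + 0.0307480 + 0.0244570 + 0.0235886 + 0.0153798 = 0.866433.
P₀ = e^(−E₀/kT) / Z = 0.772260/0.866433 = 0.8913.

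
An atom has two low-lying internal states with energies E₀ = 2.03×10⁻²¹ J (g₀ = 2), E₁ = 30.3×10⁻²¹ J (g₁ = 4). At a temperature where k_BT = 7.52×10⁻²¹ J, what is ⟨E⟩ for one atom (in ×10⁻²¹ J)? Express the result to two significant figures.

Eᵢ/kT = 0.2699, 4.029.
Z = Σ gᵢe^(−Eᵢ/kT) = 2·e^(−0.2699) + 4·e^(−4.029) = 1.527 + 0.07117 = 1.598.
⟨E⟩ = Σ Eᵢ gᵢe^(−Eᵢ/kT) / Z = (2.03·1.527 + 30.3·0.07117) / 1.598 = 3.3 ×10⁻²¹ J.

3.3 ×10⁻²¹ J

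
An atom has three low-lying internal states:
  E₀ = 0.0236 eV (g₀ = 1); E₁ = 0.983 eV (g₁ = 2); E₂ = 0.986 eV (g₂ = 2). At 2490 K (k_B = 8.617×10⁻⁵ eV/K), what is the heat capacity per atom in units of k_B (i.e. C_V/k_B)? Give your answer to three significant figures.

k_BT = 8.617×10⁻⁵ × 2490 K = 0.21456 eV.
Eᵢ/kT = 0.10999, 4.5815, 4.5955.
Z = Σ gᵢe^(−Eᵢ/kT) = 1·e^(−0.10999) + 2·e^(−4.5815) + 2·e^(−4.5955) = 0.89584 + 0.020479 + 0.020194 = 0.93651.
⟨E⟩ = 0.065332 eV, ⟨E²⟩ = 0.042626 eV².
C_V/k_B = (⟨E²⟩ − ⟨E⟩²)/(kT)² = (0.042626 − 0.0042683)/0.046036 = 0.833.

0.833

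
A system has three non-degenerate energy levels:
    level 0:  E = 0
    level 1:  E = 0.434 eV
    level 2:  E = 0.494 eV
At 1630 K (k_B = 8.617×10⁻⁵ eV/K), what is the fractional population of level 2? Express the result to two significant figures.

k_BT = 8.617×10⁻⁵ × 1630 K = 0.1405 eV.
Eᵢ/kT = 0, 3.089, 3.516.
Z = Σ e^(−Eᵢ/kT) = e^(−0) + e^(−3.089) + e^(−3.516) = 1.000 + 0.04555 + 0.02972 = 1.075.
P₂ = e^(−E₂/kT) / Z = 0.02972/1.075 = 0.028.

0.028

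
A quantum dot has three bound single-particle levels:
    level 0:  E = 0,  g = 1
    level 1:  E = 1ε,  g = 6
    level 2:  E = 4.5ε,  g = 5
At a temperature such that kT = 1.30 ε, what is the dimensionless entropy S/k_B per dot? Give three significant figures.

Eᵢ/kT = 0, 0.76923, 3.4615.
Z = Σ gᵢe^(−Eᵢ/kT) = 1·e^(−0) + 6·e^(−0.76923) + 5·e^(−3.4615) = 1.0000 + 2.7802 + 0.15691 = 3.9371.
⟨E⟩ = Σ EᵢPᵢ = 0.88550 ε.
S/k_B = ln Z + ⟨E⟩/kT = ln(3.9371) + 0.88550/1.30 = 1.3704 + 0.68115 = 2.05.

2.05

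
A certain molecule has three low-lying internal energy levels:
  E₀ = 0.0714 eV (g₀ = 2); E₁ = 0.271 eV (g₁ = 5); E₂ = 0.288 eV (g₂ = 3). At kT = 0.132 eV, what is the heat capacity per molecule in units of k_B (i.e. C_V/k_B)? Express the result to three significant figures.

0.603

Eᵢ/kT = 0.54091, 2.0530, 2.1818.
Z = Σ gᵢe^(−Eᵢ/kT) = 2·e^(−0.54091) + 5·e^(−2.0530) + 3·e^(−2.1818) = 1.1644 + 0.64175 + 0.33851 = 2.1447.
⟨E⟩ = 0.16531 eV, ⟨E²⟩ = 0.037835 eV².
C_V/k_B = (⟨E²⟩ − ⟨E⟩²)/(kT)² = (0.037835 − 0.027327)/0.017424 = 0.603.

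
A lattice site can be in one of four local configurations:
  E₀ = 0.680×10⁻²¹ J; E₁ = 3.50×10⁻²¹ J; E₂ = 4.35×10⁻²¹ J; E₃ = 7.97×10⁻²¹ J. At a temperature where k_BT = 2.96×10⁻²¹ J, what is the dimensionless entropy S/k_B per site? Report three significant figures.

1.10

Eᵢ/kT = 0.22973, 1.1824, 1.4696, 2.6926.
Z = Σ e^(−Eᵢ/kT) = e^(−0.22973) + e^(−1.1824) + e^(−1.4696) + e^(−2.6926) = 0.79475 + 0.30654 + 0.23002 + 0.067705 = 1.3990.
⟨E⟩ = Σ EᵢPᵢ = 2.2541 ×10⁻²¹ J.
S/k_B = ln Z + ⟨E⟩/kT = ln(1.3990) + 2.2541/2.96 = 0.33576 + 0.76152 = 1.10.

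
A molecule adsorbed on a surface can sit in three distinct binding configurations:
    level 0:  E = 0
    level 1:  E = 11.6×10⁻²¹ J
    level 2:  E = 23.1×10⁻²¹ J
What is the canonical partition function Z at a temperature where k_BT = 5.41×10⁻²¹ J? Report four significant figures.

Z = 1.131

Eᵢ/kT = 0, 2.14418, 4.26987.
Z = Σ e^(−Eᵢ/kT) = e^(−0) + e^(−2.14418) + e^(−4.26987) = 1.00000 + 0.117164 + 0.0139836 = 1.13115.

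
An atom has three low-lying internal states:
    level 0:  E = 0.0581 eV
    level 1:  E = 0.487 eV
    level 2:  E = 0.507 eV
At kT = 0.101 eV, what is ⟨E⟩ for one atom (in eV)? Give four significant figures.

0.06922 eV

Eᵢ/kT = 0.575248, 4.82178, 5.01980.
Z = Σ e^(−Eᵢ/kT) = e^(−0.575248) + e^(−4.82178) + e^(−5.01980) = 0.562565 + 0.00805244 + 0.00660585 = 0.577223.
⟨E⟩ = Σ Eᵢ e^(−Eᵢ/kT) / Z = (0.0581·0.562565 + 0.487·0.00805244 + 0.507·0.00660585) / 0.577223 = 0.06922 eV.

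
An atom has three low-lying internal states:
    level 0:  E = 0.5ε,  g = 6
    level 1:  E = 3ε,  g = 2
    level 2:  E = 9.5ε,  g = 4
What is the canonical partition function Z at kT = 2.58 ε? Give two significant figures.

Eᵢ/kT = 0.1938, 1.163, 3.682.
Z = Σ gᵢe^(−Eᵢ/kT) = 6·e^(−0.1938) + 2·e^(−1.163) + 4·e^(−3.682) = 4.943 + 0.6251 + 0.1007 = 5.669.

Z = 5.7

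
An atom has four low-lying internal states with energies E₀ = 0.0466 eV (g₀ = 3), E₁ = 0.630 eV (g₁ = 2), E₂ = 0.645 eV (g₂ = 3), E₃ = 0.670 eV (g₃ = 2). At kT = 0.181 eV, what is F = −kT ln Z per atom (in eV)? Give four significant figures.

-0.1669 eV

Eᵢ/kT = 0.257459, 3.48066, 3.56354, 3.70166.
Z = Σ gᵢe^(−Eᵢ/kT) = 3·e^(−0.257459) + 2·e^(−3.48066) + 3·e^(−3.56354) + 2·e^(−3.70166) = 2.31904 + 0.0615742 + 0.0850150 + 0.0493650 = 2.51499.
F = −kT ln Z = −0.181 × ln(2.51499) = −0.181 × 0.922269 = -0.1669 eV.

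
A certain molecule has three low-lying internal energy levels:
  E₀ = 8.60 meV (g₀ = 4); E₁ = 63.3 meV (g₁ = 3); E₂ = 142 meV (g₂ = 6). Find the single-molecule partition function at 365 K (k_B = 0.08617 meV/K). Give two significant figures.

k_BT = 0.08617 × 365 K = 31.45 meV.
Eᵢ/kT = 0.2734, 2.013, 4.515.
Z = Σ gᵢe^(−Eᵢ/kT) = 4·e^(−0.2734) + 3·e^(−2.013) + 6·e^(−4.515) = 3.043 + 0.4008 + 0.06566 = 3.509.

Z = 3.5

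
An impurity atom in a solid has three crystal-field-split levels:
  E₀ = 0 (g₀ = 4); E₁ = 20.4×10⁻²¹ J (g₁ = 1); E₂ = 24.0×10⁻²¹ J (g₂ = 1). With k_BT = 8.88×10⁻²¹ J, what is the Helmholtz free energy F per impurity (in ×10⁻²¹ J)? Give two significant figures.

-13 ×10⁻²¹ J

Eᵢ/kT = 0, 2.297, 2.703.
Z = Σ gᵢe^(−Eᵢ/kT) = 4·e^(−0) + 1·e^(−2.297) + 1·e^(−2.703) = 4.000 + 0.1006 + 0.06700 = 4.168.
F = −kT ln Z = −8.88 × ln(4.168) = −8.88 × 1.427 = -13 ×10⁻²¹ J.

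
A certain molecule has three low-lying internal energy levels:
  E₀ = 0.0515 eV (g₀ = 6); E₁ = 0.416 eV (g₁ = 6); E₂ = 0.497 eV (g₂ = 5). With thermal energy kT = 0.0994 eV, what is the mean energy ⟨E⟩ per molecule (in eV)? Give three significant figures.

0.0646 eV

Eᵢ/kT = 0.51811, 4.1851, 5.0000.
Z = Σ gᵢe^(−Eᵢ/kT) = 6·e^(−0.51811) + 6·e^(−4.1851) + 5·e^(−5.0000) = 3.5739 + 0.091324 + 0.033690 = 3.6989.
⟨E⟩ = Σ Eᵢ gᵢe^(−Eᵢ/kT) / Z = (0.0515·3.5739 + 0.416·0.091324 + 0.497·0.033690) / 3.6989 = 0.0646 eV.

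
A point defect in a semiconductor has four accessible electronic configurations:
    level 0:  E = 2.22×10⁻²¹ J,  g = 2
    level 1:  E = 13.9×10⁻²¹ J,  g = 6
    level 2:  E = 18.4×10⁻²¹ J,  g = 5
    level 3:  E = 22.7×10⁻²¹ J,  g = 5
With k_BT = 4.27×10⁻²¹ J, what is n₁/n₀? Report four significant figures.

0.1946

n₁/n₀ = (g₁/g₀) exp[−(E₁−E₀)/kT] = (6/2) × exp(−(11.68 ×10⁻²¹ J)/(4.27 ×10⁻²¹ J)) = (6/2) × exp(-2.73536) = 0.1946.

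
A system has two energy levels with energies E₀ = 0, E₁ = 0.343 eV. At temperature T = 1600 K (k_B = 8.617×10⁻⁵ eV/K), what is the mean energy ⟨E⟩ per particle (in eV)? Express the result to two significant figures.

k_BT = 8.617×10⁻⁵ × 1600 K = 0.1379 eV.
Eᵢ/kT = 0, 2.487.
Z = Σ e^(−Eᵢ/kT) = e^(−0) + e^(−2.487) = 1.000 + 0.08316 = 1.083.
⟨E⟩ = Σ Eᵢ e^(−Eᵢ/kT) / Z = (0·1.000 + 0.343·0.08316) / 1.083 = 0.026 eV.

0.026 eV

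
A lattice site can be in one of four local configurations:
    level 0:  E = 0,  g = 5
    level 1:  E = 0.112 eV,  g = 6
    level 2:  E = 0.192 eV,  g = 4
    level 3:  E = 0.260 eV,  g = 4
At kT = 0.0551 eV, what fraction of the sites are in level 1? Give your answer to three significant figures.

0.132

Eᵢ/kT = 0, 2.0327, 3.4846, 4.7187.
Z = Σ gᵢe^(−Eᵢ/kT) = 5·e^(−0) + 6·e^(−2.0327) + 4·e^(−3.4846) + 4·e^(−4.7187) = 5.0000 + 0.78589 + 0.12266 + 0.035707 = 5.9443.
P₁ = g₁ e^(−E₁/kT) / Z = 0.78589/5.9443 = 0.132.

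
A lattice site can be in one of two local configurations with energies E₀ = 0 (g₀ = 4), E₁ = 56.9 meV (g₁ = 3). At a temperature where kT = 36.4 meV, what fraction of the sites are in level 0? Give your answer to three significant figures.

0.864

Eᵢ/kT = 0, 1.5632.
Z = Σ gᵢe^(−Eᵢ/kT) = 4·e^(−0) + 3·e^(−1.5632) = 4.0000 + 0.62839 = 4.6284.
P₀ = g₀ e^(−E₀/kT) / Z = 4.0000/4.6284 = 0.864.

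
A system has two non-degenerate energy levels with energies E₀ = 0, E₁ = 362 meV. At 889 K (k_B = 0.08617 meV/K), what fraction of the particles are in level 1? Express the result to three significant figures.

0.00879

k_BT = 0.08617 × 889 K = 76.605 meV.
Eᵢ/kT = 0, 4.7255.
Z = Σ e^(−Eᵢ/kT) = e^(−0) + e^(−4.7255) = 1.0000 + 0.0088663 = 1.0089.
P₁ = e^(−E₁/kT) / Z = 0.0088663/1.0089 = 0.00879.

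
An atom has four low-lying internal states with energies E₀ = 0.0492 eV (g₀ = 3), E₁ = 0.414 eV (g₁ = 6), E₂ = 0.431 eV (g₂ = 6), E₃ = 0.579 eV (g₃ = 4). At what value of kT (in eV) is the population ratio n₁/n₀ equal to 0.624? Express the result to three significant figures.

0.313 eV

n₁/n₀ = (g₁/g₀) exp[−(E₁−E₀)/kT] = 0.624.
⇒ (E₁−E₀)/kT = ln((6/3)/0.624) = ln(3.2051) = 1.1647.
kT = 0.3648 eV / 1.1647 = 0.313 eV.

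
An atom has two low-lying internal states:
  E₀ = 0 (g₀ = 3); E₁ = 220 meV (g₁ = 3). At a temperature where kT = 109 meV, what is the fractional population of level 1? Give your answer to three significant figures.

Eᵢ/kT = 0, 2.0183.
Z = Σ gᵢe^(−Eᵢ/kT) = 3·e^(−0) + 3·e^(−2.0183) = 3.0000 + 0.39864 = 3.3986.
P₁ = g₁ e^(−E₁/kT) / Z = 0.39864/3.3986 = 0.117.

0.117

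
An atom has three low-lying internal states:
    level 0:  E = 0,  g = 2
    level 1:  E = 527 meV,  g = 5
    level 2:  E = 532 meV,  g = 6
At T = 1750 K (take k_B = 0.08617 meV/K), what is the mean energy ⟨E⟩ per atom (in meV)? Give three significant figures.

k_BT = 0.08617 × 1750 K = 150.80 meV.
Eᵢ/kT = 0, 3.4947, 3.5279.
Z = Σ gᵢe^(−Eᵢ/kT) = 2·e^(−0) + 5·e^(−3.4947) + 6·e^(−3.5279) = 2.0000 + 0.15179 + 0.17620 = 2.3280.
⟨E⟩ = Σ Eᵢ gᵢe^(−Eᵢ/kT) / Z = (0·2.0000 + 527·0.15179 + 532·0.17620) / 2.3280 = 74.6 meV.

74.6 meV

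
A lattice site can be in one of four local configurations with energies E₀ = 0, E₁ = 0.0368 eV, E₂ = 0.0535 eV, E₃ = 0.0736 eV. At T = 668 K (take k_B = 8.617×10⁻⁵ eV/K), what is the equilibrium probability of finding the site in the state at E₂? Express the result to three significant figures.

0.179

k_BT = 8.617×10⁻⁵ × 668 K = 0.057562 eV.
Eᵢ/kT = 0, 0.63931, 0.92943, 1.2786.
Z = Σ e^(−Eᵢ/kT) = e^(−0) + e^(−0.63931) + e^(−0.92943) + e^(−1.2786) = 1.0000 + 0.52766 + 0.39478 + 0.27843 = 2.2009.
P₂ = e^(−E₂/kT) / Z = 0.39478/2.2009 = 0.179.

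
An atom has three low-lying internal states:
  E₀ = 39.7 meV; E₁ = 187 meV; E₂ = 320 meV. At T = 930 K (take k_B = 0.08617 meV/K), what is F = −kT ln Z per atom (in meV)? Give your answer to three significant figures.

k_BT = 0.08617 × 930 K = 80.138 meV.
Eᵢ/kT = 0.49540, 2.3335, 3.9931.
Z = Σ e^(−Eᵢ/kT) = e^(−0.49540) + e^(−2.3335) + e^(−3.9931) = 0.60933 + 0.096956 + 0.018442 = 0.72473.
F = −kT ln Z = −80.138 × ln(0.72473) = −80.138 × -0.32196 = 25.8 meV.

25.8 meV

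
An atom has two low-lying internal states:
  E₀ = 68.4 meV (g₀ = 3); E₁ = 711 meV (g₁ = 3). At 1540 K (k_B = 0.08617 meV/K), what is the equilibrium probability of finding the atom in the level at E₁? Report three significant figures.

0.00783

k_BT = 0.08617 × 1540 K = 132.70 meV.
Eᵢ/kT = 0.51545, 5.3580.
Z = Σ gᵢe^(−Eᵢ/kT) = 3·e^(−0.51545) + 3·e^(−5.3580) = 1.7917 + 0.014131 = 1.8058.
P₁ = g₁ e^(−E₁/kT) / Z = 0.014131/1.8058 = 0.00783.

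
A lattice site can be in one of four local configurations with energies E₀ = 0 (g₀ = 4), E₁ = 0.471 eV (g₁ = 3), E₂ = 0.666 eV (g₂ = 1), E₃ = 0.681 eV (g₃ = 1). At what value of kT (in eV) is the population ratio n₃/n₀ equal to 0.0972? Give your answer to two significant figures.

0.72 eV

n₃/n₀ = (g₃/g₀) exp[−(E₃−E₀)/kT] = 0.0972.
⇒ (E₃−E₀)/kT = ln((1/4)/0.0972) = ln(2.572) = 0.9447.
kT = 0.681 eV / 0.9447 = 0.72 eV.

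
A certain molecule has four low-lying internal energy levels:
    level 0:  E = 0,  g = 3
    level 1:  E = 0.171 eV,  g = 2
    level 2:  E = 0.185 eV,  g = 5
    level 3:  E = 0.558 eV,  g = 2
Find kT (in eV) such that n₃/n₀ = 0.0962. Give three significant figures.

0.288 eV

n₃/n₀ = (g₃/g₀) exp[−(E₃−E₀)/kT] = 0.0962.
⇒ (E₃−E₀)/kT = ln((2/3)/0.0962) = ln(6.9300) = 1.9359.
kT = 0.558 eV / 1.9359 = 0.288 eV.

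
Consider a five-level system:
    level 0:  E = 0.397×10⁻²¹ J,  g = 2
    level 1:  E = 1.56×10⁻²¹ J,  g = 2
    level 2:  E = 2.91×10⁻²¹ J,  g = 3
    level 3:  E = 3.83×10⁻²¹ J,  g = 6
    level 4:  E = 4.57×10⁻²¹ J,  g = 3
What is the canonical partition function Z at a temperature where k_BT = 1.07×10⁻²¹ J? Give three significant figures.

Eᵢ/kT = 0.37103, 1.4579, 2.7196, 3.5794, 4.2710.
Z = Σ gᵢe^(−Eᵢ/kT) = 2·e^(−0.37103) + 2·e^(−1.4579) + 3·e^(−2.7196) + 6·e^(−3.5794) + 3·e^(−4.2710) = 1.3800 + 0.46545 + 0.19770 + 0.16735 + 0.041903 = 2.2524.

Z = 2.25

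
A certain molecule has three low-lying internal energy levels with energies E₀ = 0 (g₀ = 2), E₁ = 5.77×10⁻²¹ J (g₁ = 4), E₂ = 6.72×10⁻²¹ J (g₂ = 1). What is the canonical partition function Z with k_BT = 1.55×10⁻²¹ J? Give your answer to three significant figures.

Eᵢ/kT = 0, 3.7226, 4.3355.
Z = Σ gᵢe^(−Eᵢ/kT) = 2·e^(−0) + 4·e^(−3.7226) + 1·e^(−4.3355) = 2.0000 + 0.096684 + 0.013095 = 2.1098.

Z = 2.11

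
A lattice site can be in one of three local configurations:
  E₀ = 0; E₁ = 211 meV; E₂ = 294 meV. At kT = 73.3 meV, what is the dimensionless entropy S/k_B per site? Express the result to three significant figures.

Eᵢ/kT = 0, 2.8786, 4.0109.
Z = Σ e^(−Eᵢ/kT) = e^(−0) + e^(−2.8786) + e^(−4.0109) = 1.0000 + 0.056213 + 0.018117 = 1.0743.
⟨E⟩ = Σ EᵢPᵢ = 15.999 meV.
S/k_B = ln Z + ⟨E⟩/kT = ln(1.0743) + 15.999/73.3 = 0.071669 + 0.21827 = 0.290.

0.290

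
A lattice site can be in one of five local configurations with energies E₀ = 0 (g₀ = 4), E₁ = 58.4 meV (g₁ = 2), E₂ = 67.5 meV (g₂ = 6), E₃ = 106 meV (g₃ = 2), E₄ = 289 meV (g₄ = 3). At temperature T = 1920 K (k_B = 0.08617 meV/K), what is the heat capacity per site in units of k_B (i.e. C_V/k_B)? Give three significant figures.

k_BT = 0.08617 × 1920 K = 165.45 meV.
Eᵢ/kT = 0, 0.35298, 0.40798, 0.64068, 1.7468.
Z = Σ gᵢe^(−Eᵢ/kT) = 4·e^(−0) + 2·e^(−0.35298) + 6·e^(−0.40798) + 2·e^(−0.64068) + 3·e^(−1.7468) = 4.0000 + 1.4052 + 3.9900 + 1.0539 + 0.52299 = 10.972.
⟨E⟩ = 55.983 meV, ⟨E²⟩ = 7154.0 meV².
C_V/k_B = (⟨E²⟩ − ⟨E⟩²)/(kT)² = (7154.0 − 3134.1)/27374 = 0.147.

0.147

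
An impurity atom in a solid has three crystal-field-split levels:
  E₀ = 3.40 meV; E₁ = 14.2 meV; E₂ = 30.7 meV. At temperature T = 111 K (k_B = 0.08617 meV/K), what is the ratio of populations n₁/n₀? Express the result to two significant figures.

0.32

k_BT = 0.08617 × 111 K = 9.565 meV.
n₁/n₀ = exp[−(E₁−E₀)/kT] = exp(−(10.80 meV)/(9.565 meV)) = exp(-1.129) = 0.32.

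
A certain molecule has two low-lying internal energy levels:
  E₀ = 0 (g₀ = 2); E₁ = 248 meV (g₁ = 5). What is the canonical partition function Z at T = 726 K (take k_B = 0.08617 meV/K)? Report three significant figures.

k_BT = 0.08617 × 726 K = 62.559 meV.
Eᵢ/kT = 0, 3.9643.
Z = Σ gᵢe^(−Eᵢ/kT) = 2·e^(−0) + 5·e^(−3.9643) = 2.0000 + 0.094907 = 2.0949.

Z = 2.09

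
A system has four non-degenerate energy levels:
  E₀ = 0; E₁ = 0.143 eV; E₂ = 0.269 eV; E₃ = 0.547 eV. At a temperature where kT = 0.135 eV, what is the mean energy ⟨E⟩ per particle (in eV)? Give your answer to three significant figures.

0.0638 eV

Eᵢ/kT = 0, 1.0593, 1.9926, 4.0519.
Z = Σ e^(−Eᵢ/kT) = e^(−0) + e^(−1.0593) + e^(−1.9926) + e^(−4.0519) = 1.0000 + 0.34670 + 0.13634 + 0.017389 = 1.5004.
⟨E⟩ = Σ Eᵢ e^(−Eᵢ/kT) / Z = (0·1.0000 + 0.143·0.34670 + 0.269·0.13634 + 0.547·0.017389) / 1.5004 = 0.0638 eV.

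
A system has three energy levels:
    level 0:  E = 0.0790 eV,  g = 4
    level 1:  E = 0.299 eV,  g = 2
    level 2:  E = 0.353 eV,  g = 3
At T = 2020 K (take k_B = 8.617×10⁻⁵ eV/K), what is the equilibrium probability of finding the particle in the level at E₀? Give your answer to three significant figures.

k_BT = 8.617×10⁻⁵ × 2020 K = 0.17406 eV.
Eᵢ/kT = 0.45387, 1.7178, 2.0280.
Z = Σ gᵢe^(−Eᵢ/kT) = 4·e^(−0.45387) + 2·e^(−1.7178) + 3·e^(−2.0280) = 2.5407 + 0.35892 + 0.39480 = 3.2944.
P₀ = g₀ e^(−E₀/kT) / Z = 2.5407/3.2944 = 0.771.

0.771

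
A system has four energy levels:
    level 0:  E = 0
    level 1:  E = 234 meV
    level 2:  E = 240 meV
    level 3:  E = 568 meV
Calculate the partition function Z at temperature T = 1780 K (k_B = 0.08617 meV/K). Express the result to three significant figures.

Z = 1.45

k_BT = 0.08617 × 1780 K = 153.38 meV.
Eᵢ/kT = 0, 1.5256, 1.5647, 3.7032.
Z = Σ e^(−Eᵢ/kT) = e^(−0) + e^(−1.5256) + e^(−1.5647) + e^(−3.7032) = 1.0000 + 0.21749 + 0.20915 + 0.024645 = 1.4513.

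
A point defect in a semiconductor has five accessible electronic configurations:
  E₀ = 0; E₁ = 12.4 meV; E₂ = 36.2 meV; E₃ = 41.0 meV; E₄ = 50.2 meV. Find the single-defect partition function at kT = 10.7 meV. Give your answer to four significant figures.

Z = 1.379

Eᵢ/kT = 0, 1.15888, 3.38318, 3.83178, 4.69159.
Z = Σ e^(−Eᵢ/kT) = e^(−0) + e^(−1.15888) + e^(−3.38318) + e^(−3.83178) + e^(−4.69159) = 1.00000 + 0.313837 + 0.0339394 + 0.0216710 + 0.00917209 = 1.37862.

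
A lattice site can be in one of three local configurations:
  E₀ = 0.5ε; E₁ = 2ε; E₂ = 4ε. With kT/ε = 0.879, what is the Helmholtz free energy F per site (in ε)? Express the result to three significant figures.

Eᵢ/kT = 0.56883, 2.2753, 4.5506.
Z = Σ e^(−Eᵢ/kT) = e^(−0.56883) + e^(−2.2753) + e^(−4.5506) = 0.56619 + 0.10277 + 0.010561 = 0.67952.
F = −kT ln Z = −0.879 × ln(0.67952) = −0.879 × -0.38637 = 0.340 ε.

0.340 ε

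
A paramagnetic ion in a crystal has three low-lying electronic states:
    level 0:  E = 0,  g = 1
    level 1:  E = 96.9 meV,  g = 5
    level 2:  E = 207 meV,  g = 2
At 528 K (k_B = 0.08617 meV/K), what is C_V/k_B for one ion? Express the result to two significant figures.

1.2

k_BT = 0.08617 × 528 K = 45.50 meV.
Eᵢ/kT = 0, 2.130, 4.549.
Z = Σ gᵢe^(−Eᵢ/kT) = 1·e^(−0) + 5·e^(−2.130) + 2·e^(−4.549) = 1.000 + 0.5942 + 0.02116 = 1.615.
⟨E⟩ = 38.36 meV, ⟨E²⟩ = 4016 meV².
C_V/k_B = (⟨E²⟩ − ⟨E⟩²)/(kT)² = (4016 − 1471)/2070 = 1.2.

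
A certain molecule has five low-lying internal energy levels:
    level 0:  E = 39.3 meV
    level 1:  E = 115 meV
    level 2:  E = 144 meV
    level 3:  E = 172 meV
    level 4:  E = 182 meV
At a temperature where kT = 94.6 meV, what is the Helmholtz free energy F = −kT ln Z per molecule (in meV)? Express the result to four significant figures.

Eᵢ/kT = 0.415433, 1.21564, 1.52220, 1.81818, 1.92389.
Z = Σ e^(−Eᵢ/kT) = e^(−0.415433) + e^(−1.21564) + e^(−1.52220) + e^(−1.81818) + e^(−1.92389) = 0.660054 + 0.296520 + 0.218231 + 0.162321 + 0.146038 = 1.48316.
F = −kT ln Z = −94.6 × ln(1.48316) = −94.6 × 0.394175 = -37.29 meV.

-37.29 meV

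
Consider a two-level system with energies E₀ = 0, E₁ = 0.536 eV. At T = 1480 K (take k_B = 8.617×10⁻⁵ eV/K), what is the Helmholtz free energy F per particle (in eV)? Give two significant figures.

-0.0019 eV

k_BT = 8.617×10⁻⁵ × 1480 K = 0.1275 eV.
Eᵢ/kT = 0, 4.204.
Z = Σ e^(−Eᵢ/kT) = e^(−0) + e^(−4.204) = 1.000 + 0.01494 = 1.015.
F = −kT ln Z = −0.1275 × ln(1.015) = −0.1275 × 0.01489 = -0.0019 eV.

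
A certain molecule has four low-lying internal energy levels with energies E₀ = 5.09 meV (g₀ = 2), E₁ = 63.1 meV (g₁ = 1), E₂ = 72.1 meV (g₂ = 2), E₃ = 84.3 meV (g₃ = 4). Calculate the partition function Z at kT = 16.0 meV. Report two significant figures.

Eᵢ/kT = 0.3181, 3.944, 4.506, 5.269.
Z = Σ gᵢe^(−Eᵢ/kT) = 2·e^(−0.3181) + 1·e^(−3.944) + 2·e^(−4.506) + 4·e^(−5.269) = 1.455 + 0.01937 + 0.02209 + 0.02060 = 1.517.

Z = 1.5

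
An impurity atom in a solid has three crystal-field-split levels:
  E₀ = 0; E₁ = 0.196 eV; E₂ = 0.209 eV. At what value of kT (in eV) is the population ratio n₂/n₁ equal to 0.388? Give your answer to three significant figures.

0.0137 eV

n₂/n₁ = exp[−(E₂−E₁)/kT] = 0.388.
⇒ (E₂−E₁)/kT = ln(1/0.388) = ln(2.5773) = 0.94674.
kT = 0.013 eV / 0.94674 = 0.0137 eV.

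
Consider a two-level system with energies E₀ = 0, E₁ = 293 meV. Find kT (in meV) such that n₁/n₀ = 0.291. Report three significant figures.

n₁/n₀ = exp[−(E₁−E₀)/kT] = 0.291.
⇒ (E₁−E₀)/kT = ln(1/0.291) = ln(3.4364) = 1.2344.
kT = 293 meV / 1.2344 = 237 meV.

237 meV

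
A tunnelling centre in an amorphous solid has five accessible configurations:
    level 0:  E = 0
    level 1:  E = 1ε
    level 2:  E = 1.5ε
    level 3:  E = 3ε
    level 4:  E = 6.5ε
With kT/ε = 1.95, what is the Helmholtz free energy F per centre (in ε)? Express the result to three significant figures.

Eᵢ/kT = 0, 0.51282, 0.76923, 1.5385, 3.3333.
Z = Σ e^(−Eᵢ/kT) = e^(−0) + e^(−0.51282) + e^(−0.76923) + e^(−1.5385) + e^(−3.3333) = 1.0000 + 0.59880 + 0.46337 + 0.21470 + 0.035675 = 2.3125.
F = −kT ln Z = −1.95 × ln(2.3125) = −1.95 × 0.83833 = -1.63 ε.

-1.63 ε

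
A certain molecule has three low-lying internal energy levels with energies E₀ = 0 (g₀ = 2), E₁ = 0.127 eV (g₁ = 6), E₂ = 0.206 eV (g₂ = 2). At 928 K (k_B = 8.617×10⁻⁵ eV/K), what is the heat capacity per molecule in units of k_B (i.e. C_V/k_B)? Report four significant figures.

0.7349

k_BT = 8.617×10⁻⁵ × 928 K = 0.0799658 eV.
Eᵢ/kT = 0, 1.58818, 2.57610.
Z = Σ gᵢe^(−Eᵢ/kT) = 2·e^(−0) + 6·e^(−1.58818) + 2·e^(−2.57610) = 2.00000 + 1.22578 + 0.152140 = 3.37792.
⟨E⟩ = 0.0553639 eV, ⟨E²⟩ = 0.00776419 eV².
C_V/k_B = (⟨E²⟩ − ⟨E⟩²)/(kT)² = (0.00776419 − 0.00306516)/0.00639453 = 0.7349.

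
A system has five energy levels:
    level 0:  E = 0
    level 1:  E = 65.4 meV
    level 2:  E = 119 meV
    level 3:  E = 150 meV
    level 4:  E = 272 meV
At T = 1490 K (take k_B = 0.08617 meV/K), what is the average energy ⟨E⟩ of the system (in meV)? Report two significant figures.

68 meV

k_BT = 0.08617 × 1490 K = 128.4 meV.
Eᵢ/kT = 0, 0.5093, 0.9268, 1.168, 2.118.
Z = Σ e^(−Eᵢ/kT) = e^(−0) + e^(−0.5093) + e^(−0.9268) + e^(−1.168) + e^(−2.118) = 1.000 + 0.6009 + 0.3958 + 0.3110 + 0.1203 = 2.428.
⟨E⟩ = Σ Eᵢ e^(−Eᵢ/kT) / Z = (0·1.000 + 65.4·0.6009 + 119·0.3958 + 150·0.3110 + 272·0.1203) / 2.428 = 68 meV.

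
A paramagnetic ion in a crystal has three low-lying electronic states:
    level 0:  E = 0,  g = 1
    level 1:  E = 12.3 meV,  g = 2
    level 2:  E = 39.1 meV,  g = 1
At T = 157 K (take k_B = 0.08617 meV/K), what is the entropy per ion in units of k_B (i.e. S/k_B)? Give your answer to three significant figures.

k_BT = 0.08617 × 157 K = 13.529 meV.
Eᵢ/kT = 0, 0.90916, 2.8901.
Z = Σ gᵢe^(−Eᵢ/kT) = 1·e^(−0) + 2·e^(−0.90916) + 1·e^(−2.8901) = 1.0000 + 0.80572 + 0.055571 = 1.8613.
⟨E⟩ = Σ EᵢPᵢ = 6.4918 meV.
S/k_B = ln Z + ⟨E⟩/kT = ln(1.8613) + 6.4918/13.529 = 0.62128 + 0.47984 = 1.10.

1.10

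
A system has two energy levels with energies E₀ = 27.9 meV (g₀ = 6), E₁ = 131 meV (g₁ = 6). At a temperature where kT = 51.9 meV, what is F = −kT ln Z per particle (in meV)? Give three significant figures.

-71.8 meV

Eᵢ/kT = 0.53757, 2.5241.
Z = Σ gᵢe^(−Eᵢ/kT) = 6·e^(−0.53757) + 6·e^(−2.5241) = 3.5050 + 0.48078 = 3.9858.
F = −kT ln Z = −51.9 × ln(3.9858) = −51.9 × 1.3827 = -71.8 meV.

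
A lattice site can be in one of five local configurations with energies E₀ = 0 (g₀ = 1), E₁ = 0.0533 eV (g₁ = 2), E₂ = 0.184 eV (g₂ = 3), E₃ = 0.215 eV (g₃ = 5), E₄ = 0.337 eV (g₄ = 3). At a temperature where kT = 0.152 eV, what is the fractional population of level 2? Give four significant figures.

Eᵢ/kT = 0, 0.350658, 1.21053, 1.41447, 2.21711.
Z = Σ gᵢe^(−Eᵢ/kT) = 1·e^(−0) + 2·e^(−0.350658) + 3·e^(−1.21053) + 5·e^(−1.41447) + 3·e^(−2.21711) = 1.00000 + 1.40845 + 0.894118 + 1.21527 + 0.326770 = 4.84461.
P₂ = g₂ e^(−E₂/kT) / Z = 0.894118/4.84461 = 0.1846.

0.1846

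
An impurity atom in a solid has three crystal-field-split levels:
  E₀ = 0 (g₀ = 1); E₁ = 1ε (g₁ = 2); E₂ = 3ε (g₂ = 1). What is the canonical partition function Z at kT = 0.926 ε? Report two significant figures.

Eᵢ/kT = 0, 1.080, 3.240.
Z = Σ gᵢe^(−Eᵢ/kT) = 1·e^(−0) + 2·e^(−1.080) + 1·e^(−3.240) = 1.000 + 0.6792 + 0.03916 = 1.718.

Z = 1.7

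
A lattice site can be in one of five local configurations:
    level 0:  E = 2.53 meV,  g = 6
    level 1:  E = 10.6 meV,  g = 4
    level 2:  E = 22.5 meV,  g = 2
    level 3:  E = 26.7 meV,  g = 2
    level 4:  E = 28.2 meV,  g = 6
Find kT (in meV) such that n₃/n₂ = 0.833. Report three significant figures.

n₃/n₂ = (g₃/g₂) exp[−(E₃−E₂)/kT] = 0.833.
⇒ (E₃−E₂)/kT = ln((2/2)/0.833) = ln(1.2005) = 0.18274.
kT = 4.2 meV / 0.18274 = 23.0 meV.

23.0 meV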